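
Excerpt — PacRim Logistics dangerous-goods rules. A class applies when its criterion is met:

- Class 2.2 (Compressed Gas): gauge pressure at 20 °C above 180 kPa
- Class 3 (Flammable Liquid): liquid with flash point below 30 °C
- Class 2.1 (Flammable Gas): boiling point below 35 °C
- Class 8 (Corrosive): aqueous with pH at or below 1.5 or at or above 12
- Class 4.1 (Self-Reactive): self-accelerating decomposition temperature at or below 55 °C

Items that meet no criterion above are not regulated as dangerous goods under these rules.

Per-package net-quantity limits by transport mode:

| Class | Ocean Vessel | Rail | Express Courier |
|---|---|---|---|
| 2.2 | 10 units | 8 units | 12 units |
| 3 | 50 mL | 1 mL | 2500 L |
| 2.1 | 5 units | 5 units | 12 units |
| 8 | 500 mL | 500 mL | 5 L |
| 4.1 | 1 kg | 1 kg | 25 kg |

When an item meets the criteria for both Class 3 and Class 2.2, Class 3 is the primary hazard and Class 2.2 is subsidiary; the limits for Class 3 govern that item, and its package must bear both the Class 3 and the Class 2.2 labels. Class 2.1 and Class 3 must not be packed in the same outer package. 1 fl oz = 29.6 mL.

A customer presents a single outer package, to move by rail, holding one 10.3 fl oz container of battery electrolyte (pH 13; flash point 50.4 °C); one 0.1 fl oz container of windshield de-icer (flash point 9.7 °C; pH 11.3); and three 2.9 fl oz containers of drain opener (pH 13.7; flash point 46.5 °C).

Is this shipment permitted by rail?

No

pH 13 meets the Class 8 criterion (Corrosive), so the battery electrolyte is Class 8.
The windshield de-icer has flash point 9.7 °C, which is < 30 °C, so it is Class 3 (Flammable Liquid).
pH 13.7 meets the Class 8 criterion (Corrosive), so the drain opener is Class 8.
Total Class 8: (one 10.3 fl oz container = 304.88 mL) + (three 2.9 fl oz containers = 257.52 mL) = 562.4 mL.
562.4 mL exceeds the rail limit of 500 mL for Class 8.
Class 3 quantity: one 0.1 fl oz container = 2.96 mL.
2.96 mL > 1 mL (rail limit, Class 3) — over the limit.
The segregation rule (Class 2.1 with Class 3) does not apply to Class 8 with Class 3.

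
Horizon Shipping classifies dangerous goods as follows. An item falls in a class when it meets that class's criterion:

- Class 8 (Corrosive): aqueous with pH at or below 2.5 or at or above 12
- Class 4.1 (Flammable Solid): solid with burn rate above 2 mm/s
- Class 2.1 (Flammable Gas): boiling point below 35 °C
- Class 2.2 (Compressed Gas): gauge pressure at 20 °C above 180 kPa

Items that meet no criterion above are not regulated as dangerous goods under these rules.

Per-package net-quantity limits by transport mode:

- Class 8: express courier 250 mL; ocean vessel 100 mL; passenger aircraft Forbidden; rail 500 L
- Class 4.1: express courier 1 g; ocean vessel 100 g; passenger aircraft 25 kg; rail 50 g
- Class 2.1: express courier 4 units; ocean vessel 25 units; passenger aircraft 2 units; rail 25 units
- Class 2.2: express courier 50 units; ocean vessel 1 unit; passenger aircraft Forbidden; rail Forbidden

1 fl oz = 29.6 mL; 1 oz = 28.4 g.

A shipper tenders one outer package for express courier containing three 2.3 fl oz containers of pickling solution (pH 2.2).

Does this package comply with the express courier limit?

Yes

pH 2.2 meets the Class 8 criterion (Corrosive), so the pickling solution is Class 8.
Class 8 quantity: three 2.3 fl oz containers = 204.24 mL.
That is within the Class 8 express courier limit of 250 mL.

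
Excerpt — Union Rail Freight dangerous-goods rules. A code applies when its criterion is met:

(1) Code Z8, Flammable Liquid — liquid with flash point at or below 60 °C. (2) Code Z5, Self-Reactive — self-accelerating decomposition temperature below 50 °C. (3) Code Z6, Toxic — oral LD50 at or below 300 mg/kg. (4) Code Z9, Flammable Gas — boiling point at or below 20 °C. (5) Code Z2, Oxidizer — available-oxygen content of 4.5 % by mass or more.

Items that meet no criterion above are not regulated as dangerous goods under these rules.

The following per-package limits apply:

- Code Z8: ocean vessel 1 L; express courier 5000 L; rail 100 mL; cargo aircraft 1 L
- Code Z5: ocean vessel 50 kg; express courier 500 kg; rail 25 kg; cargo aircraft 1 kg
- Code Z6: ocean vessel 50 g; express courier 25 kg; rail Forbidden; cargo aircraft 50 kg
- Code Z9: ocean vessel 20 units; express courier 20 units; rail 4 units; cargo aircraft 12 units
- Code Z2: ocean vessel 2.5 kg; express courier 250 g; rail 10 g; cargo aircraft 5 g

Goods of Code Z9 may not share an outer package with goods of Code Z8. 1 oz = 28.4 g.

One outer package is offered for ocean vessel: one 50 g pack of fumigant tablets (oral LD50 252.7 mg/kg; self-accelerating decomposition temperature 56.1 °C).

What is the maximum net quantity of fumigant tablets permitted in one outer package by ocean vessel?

Fumigant tablets: oral LD50 252.7 mg/kg ≤ 300 mg/kg → Code Z6 (Toxic).
The ocean vessel limit for Code Z6 is 50 g.

50 g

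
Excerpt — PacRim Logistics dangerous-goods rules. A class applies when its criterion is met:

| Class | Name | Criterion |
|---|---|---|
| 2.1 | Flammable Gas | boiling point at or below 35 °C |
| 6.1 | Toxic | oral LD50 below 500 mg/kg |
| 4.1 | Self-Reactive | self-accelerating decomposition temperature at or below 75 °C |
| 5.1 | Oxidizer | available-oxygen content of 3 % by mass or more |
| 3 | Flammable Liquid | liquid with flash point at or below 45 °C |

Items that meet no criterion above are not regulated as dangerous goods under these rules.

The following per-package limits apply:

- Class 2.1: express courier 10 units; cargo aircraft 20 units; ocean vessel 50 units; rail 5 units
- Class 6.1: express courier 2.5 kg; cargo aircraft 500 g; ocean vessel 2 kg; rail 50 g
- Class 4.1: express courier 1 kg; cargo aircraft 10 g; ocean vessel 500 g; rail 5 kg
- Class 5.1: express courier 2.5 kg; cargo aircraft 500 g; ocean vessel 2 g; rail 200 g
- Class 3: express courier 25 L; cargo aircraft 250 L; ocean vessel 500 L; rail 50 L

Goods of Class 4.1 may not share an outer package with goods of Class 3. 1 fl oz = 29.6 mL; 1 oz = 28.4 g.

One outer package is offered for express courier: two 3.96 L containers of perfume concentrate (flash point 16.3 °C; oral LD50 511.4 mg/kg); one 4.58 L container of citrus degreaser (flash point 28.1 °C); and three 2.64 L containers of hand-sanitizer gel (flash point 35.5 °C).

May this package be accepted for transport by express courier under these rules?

Perfume concentrate: flash point 16.3 °C ≤ 45 °C → Class 3 (Flammable Liquid).
Flash point 28.1 °C meets the Class 3 criterion (Flammable Liquid), so the citrus degreaser is Class 3.
Flash point 35.5 °C meets the Class 3 criterion (Flammable Liquid), so the hand-sanitizer gel is Class 3.
Total Class 3: (two 3.96 L containers = 7.92 L) + 4.58 L + (three 2.64 L containers = 7.92 L) = 20.42 L.
20.42 L is within the express courier limit of 25 L for Class 3.

Yes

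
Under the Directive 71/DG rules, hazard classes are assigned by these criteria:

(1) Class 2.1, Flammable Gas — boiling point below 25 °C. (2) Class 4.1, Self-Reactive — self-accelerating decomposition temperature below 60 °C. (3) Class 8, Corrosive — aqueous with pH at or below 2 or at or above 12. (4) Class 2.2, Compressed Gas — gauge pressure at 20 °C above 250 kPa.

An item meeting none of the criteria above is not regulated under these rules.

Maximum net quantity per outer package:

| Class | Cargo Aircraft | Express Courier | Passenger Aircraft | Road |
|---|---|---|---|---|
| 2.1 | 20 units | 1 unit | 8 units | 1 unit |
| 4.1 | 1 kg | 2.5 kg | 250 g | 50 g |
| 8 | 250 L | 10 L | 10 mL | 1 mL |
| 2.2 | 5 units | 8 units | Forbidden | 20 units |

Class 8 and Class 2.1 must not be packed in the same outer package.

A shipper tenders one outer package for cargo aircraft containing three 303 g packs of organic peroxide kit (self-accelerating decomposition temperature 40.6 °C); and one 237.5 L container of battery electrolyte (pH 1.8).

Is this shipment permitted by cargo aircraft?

Yes

Self-accelerating decomposition temperature 40.6 °C meets the Class 4.1 criterion (Self-Reactive), so the organic peroxide kit is Class 4.1.
Battery electrolyte: pH 1.8 ≤ 2 → Class 8 (Corrosive).
Class 8 quantity: 237.5 L.
That is within the Class 8 cargo aircraft limit of 250 L.
Class 4.1 quantity: three 303 g packs = 909 g.
That is within the Class 4.1 cargo aircraft limit of 1 kg.
The segregation rule (Class 8 with Class 2.1) does not apply to Class 8 with Class 4.1.
Every hazard class is within its cargo aircraft limit and no segregation rule is violated.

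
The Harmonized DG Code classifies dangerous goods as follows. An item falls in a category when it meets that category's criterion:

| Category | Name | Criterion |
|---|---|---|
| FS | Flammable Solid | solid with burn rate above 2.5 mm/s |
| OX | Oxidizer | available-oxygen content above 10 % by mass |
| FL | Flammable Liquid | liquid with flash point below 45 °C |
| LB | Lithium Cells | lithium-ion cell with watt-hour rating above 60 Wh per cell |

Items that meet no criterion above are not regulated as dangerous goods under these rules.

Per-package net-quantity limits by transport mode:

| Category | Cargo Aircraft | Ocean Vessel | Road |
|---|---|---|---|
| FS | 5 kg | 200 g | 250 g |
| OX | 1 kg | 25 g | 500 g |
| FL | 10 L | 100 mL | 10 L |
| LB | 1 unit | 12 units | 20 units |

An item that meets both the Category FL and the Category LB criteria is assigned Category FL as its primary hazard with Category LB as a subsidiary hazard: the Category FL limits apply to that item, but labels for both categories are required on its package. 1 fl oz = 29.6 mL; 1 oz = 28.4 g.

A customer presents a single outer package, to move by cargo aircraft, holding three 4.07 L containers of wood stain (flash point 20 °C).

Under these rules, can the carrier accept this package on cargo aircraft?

Flash point 20 °C meets the Category FL criterion (Flammable Liquid), so the wood stain is Category FL.
Category FL quantity: three 4.07 L containers = 12.21 L.
12.21 L > 10 L (cargo aircraft limit, Category FL) — over the limit.

No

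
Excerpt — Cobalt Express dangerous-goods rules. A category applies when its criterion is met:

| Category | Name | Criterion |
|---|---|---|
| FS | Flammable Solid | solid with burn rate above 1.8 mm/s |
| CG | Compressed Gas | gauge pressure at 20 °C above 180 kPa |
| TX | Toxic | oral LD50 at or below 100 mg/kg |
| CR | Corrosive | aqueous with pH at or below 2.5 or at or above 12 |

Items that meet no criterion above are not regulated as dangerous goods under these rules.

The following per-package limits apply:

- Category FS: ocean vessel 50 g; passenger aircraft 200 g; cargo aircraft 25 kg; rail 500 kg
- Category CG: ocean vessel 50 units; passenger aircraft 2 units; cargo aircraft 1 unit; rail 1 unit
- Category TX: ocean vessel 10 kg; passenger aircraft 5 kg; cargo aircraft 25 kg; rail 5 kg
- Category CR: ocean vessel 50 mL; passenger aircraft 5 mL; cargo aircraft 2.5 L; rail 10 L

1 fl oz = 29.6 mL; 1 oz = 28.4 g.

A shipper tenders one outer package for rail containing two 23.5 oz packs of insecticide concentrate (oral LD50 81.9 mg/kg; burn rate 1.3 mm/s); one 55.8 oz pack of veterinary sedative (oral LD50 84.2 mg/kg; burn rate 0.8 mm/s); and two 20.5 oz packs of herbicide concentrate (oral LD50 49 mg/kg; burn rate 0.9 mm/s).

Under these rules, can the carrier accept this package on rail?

The insecticide concentrate has oral LD50 81.9 mg/kg, which is ≤ 100 mg/kg, so it is Category TX (Toxic).
Oral LD50 84.2 mg/kg meets the Category TX criterion (Toxic), so the veterinary sedative is Category TX.
With oral LD50 49 mg/kg (≤ 100 mg/kg), the herbicide concentrate falls in Category TX.
Category TX net quantity: (two 23.5 oz packs = 1334.8 g) + (one 55.8 oz pack = 1584.72 g) + (two 20.5 oz packs = 1164.4 g) = 4083.92 g.
4083.92 g is within the rail limit of 5 kg for Category TX.

Yes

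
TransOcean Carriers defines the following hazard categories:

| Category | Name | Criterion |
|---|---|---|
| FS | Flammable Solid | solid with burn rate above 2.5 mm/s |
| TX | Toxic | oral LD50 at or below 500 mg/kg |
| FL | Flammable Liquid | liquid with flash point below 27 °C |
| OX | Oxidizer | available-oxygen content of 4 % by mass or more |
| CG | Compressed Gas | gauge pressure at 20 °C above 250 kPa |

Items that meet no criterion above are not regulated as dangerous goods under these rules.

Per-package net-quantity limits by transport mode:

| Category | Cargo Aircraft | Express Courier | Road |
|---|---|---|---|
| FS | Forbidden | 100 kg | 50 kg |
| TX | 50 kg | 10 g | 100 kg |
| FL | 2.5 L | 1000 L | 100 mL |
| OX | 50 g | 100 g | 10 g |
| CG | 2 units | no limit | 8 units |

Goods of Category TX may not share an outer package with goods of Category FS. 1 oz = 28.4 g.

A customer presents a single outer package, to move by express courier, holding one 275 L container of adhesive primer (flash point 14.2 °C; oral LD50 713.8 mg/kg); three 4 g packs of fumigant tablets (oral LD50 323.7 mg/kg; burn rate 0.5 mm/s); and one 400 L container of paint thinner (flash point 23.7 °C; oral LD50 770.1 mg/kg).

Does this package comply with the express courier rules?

No

With flash point 14.2 °C (< 27 °C), the adhesive primer falls in Category FL.
With oral LD50 323.7 mg/kg (≤ 500 mg/kg), the fumigant tablets fall in Category TX.
Paint thinner: flash point 23.7 °C < 27 °C → Category FL (Flammable Liquid).
Total Category FL: 275 L + 400 L = 675 L.
675 L is within the express courier limit of 1000 L for Category FL.
Category TX quantity: three 4 g packs = 12 g.
12 g > 10 g (express courier limit, Category TX) — over the limit.
The segregation rule (Category TX with Category FS) does not apply to Category FL with Category TX.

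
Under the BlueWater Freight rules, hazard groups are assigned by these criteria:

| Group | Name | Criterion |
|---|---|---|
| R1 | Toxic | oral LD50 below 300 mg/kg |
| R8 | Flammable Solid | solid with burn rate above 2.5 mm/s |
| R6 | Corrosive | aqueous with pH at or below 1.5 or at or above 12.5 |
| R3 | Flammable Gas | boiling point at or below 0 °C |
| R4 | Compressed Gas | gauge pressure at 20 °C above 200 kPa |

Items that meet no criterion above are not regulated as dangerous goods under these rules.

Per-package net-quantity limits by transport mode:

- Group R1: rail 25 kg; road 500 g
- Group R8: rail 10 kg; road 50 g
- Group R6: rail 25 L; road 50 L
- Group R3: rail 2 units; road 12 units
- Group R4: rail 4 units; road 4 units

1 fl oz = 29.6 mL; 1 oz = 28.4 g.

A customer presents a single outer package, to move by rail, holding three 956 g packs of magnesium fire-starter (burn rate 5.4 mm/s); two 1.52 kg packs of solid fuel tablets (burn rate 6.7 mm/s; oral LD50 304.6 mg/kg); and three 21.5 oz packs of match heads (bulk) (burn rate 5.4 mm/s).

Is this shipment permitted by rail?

Yes

The magnesium fire-starter has burn rate 5.4 mm/s, which is > 2.5 mm/s, so it is Group R8 (Flammable Solid).
With burn rate 6.7 mm/s (> 2.5 mm/s), the solid fuel tablets fall in Group R8.
With burn rate 5.4 mm/s (> 2.5 mm/s), the match heads (bulk) fall in Group R8.
Group R8 net quantity: (three 956 g packs = 2.868 kg) + (two 1.52 kg packs = 3.04 kg) + (three 21.5 oz packs = 1831.8 g) = 7739.8 g.
7739.8 g ≤ 10 kg (rail limit, Group R8) — within limit.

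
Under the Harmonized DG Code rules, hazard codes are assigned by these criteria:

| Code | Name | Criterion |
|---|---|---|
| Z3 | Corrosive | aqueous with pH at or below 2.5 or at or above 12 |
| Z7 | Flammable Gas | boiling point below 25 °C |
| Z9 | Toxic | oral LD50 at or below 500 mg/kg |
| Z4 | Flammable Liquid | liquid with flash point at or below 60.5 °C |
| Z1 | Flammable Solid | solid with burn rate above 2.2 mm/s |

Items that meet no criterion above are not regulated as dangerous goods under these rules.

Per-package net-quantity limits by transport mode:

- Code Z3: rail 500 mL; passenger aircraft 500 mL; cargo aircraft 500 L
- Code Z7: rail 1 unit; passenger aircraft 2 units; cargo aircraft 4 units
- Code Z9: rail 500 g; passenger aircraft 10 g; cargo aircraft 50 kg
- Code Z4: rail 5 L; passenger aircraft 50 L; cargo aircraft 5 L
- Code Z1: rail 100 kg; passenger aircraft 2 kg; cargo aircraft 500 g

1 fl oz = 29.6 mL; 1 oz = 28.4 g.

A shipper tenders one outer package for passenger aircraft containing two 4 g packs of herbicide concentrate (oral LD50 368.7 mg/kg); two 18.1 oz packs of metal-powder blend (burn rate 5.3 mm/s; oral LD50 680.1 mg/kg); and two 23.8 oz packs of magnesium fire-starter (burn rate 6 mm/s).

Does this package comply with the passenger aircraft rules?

No

With oral LD50 368.7 mg/kg (≤ 500 mg/kg), the herbicide concentrate falls in Code Z9.
The metal-powder blend has burn rate 5.3 mm/s, which is > 2.2 mm/s, so it is Code Z1 (Flammable Solid).
With burn rate 6 mm/s (> 2.2 mm/s), the magnesium fire-starter falls in Code Z1.
Code Z9 quantity: two 4 g packs = 8 g.
That is within the Code Z9 passenger aircraft limit of 10 g.
Total Code Z1: (two 18.1 oz packs = 1028.08 g) + (two 23.8 oz packs = 1351.84 g) = 2379.92 g.
That exceeds the Code Z1 passenger aircraft limit of 2 kg.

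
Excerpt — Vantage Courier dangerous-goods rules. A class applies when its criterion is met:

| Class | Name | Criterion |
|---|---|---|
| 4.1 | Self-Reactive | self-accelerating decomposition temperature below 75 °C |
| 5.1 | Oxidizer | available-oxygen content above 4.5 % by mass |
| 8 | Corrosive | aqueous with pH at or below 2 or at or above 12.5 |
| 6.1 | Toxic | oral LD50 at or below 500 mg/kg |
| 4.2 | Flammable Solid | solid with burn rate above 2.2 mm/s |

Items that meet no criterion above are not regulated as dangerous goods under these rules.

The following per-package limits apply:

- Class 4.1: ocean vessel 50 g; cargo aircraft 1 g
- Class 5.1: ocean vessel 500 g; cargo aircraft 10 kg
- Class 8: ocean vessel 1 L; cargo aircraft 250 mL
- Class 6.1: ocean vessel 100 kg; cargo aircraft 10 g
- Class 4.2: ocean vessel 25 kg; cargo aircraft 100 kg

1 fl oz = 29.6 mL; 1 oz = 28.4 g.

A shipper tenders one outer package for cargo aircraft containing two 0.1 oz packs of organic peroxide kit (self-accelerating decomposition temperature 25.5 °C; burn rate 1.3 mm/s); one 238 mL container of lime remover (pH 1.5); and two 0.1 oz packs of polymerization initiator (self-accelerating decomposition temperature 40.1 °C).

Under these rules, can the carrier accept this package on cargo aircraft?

No

Self-accelerating decomposition temperature 25.5 °C meets the Class 4.1 criterion (Self-Reactive), so the organic peroxide kit is Class 4.1.
With pH 1.5 (≤ 2), the lime remover falls in Class 8.
The polymerization initiator has self-accelerating decomposition temperature 40.1 °C, which is < 75 °C, so it is Class 4.1 (Self-Reactive).
Class 4.1 net quantity: (two 0.1 oz packs = 5.68 g) + (two 0.1 oz packs = 5.68 g) = 11.36 g.
11.36 g > 1 g (cargo aircraft limit, Class 4.1) — over the limit.
Class 8 quantity: 238 mL.
That is within the Class 8 cargo aircraft limit of 250 mL.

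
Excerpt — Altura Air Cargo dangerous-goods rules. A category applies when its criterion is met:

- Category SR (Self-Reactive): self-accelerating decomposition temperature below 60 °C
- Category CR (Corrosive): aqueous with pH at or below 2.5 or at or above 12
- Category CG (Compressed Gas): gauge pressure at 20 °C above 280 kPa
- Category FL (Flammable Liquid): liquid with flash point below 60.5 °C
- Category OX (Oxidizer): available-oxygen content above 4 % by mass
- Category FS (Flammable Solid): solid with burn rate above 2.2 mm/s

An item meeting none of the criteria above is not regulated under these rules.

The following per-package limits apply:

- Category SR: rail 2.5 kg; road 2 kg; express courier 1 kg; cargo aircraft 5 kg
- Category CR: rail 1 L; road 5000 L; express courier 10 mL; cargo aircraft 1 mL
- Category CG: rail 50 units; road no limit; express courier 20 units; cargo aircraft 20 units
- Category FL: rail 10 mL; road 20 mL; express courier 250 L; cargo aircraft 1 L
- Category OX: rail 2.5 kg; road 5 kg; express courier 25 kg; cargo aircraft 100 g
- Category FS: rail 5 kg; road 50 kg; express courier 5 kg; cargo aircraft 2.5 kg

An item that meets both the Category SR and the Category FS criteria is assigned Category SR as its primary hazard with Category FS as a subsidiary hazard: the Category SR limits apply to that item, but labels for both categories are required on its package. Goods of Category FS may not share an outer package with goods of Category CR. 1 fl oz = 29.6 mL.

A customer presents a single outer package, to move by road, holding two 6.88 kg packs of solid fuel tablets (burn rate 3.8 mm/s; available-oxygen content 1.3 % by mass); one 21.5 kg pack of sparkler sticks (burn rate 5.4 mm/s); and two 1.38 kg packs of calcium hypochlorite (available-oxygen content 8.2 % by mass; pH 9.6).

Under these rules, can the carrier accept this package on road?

Yes

The solid fuel tablets have burn rate 3.8 mm/s, which is > 2.2 mm/s, so they are Category FS (Flammable Solid).
Sparkler sticks: burn rate 5.4 mm/s > 2.2 mm/s → Category FS (Flammable Solid).
Available-oxygen content 8.2 % by mass meets the Category OX criterion (Oxidizer), so the calcium hypochlorite is Category OX.
Category OX quantity: two 1.38 kg packs = 2.76 kg.
2.76 kg ≤ 5 kg (road limit, Category OX) — within limit.
Total Category FS: (two 6.88 kg packs = 13.76 kg) + 21.5 kg = 35.26 kg.
35.26 kg ≤ 50 kg (road limit, Category FS) — within limit.
The segregation rule (Category FS with Category CR) does not apply to Category OX with Category FS.
Every hazard category is within its road limit and no segregation rule is violated.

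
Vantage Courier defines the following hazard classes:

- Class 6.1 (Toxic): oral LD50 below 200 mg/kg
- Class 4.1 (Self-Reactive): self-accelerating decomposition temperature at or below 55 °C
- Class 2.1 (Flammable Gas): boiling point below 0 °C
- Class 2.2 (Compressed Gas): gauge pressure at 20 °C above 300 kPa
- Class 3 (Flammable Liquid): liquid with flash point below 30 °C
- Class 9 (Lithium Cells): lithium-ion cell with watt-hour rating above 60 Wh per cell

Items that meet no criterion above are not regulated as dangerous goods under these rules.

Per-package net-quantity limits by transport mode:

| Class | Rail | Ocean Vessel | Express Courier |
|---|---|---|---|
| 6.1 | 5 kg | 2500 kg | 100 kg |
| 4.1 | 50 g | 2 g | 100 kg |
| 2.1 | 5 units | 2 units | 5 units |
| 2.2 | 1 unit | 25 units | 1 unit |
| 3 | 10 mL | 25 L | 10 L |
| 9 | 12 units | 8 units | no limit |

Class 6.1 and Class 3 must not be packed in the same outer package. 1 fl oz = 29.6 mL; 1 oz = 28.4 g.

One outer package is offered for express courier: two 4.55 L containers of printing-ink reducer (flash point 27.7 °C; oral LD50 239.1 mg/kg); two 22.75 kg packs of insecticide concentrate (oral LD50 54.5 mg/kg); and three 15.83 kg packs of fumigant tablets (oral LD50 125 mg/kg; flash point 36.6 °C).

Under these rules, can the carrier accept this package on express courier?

No

Printing-ink reducer: flash point 27.7 °C < 30 °C → Class 3 (Flammable Liquid).
With oral LD50 54.5 mg/kg (< 200 mg/kg), the insecticide concentrate falls in Class 6.1.
Oral LD50 125 mg/kg meets the Class 6.1 criterion (Toxic), so the fumigant tablets are Class 6.1.
Total Class 6.1: (two 22.75 kg packs = 45.5 kg) + (three 15.83 kg packs = 47.49 kg) = 92.99 kg.
92.99 kg is within the express courier limit of 100 kg for Class 6.1.
Class 3 quantity: two 4.55 L containers = 9.1 L.
9.1 L ≤ 10 L (express courier limit, Class 3) — within limit.
Class 6.1 and Class 3 may not share an outer package.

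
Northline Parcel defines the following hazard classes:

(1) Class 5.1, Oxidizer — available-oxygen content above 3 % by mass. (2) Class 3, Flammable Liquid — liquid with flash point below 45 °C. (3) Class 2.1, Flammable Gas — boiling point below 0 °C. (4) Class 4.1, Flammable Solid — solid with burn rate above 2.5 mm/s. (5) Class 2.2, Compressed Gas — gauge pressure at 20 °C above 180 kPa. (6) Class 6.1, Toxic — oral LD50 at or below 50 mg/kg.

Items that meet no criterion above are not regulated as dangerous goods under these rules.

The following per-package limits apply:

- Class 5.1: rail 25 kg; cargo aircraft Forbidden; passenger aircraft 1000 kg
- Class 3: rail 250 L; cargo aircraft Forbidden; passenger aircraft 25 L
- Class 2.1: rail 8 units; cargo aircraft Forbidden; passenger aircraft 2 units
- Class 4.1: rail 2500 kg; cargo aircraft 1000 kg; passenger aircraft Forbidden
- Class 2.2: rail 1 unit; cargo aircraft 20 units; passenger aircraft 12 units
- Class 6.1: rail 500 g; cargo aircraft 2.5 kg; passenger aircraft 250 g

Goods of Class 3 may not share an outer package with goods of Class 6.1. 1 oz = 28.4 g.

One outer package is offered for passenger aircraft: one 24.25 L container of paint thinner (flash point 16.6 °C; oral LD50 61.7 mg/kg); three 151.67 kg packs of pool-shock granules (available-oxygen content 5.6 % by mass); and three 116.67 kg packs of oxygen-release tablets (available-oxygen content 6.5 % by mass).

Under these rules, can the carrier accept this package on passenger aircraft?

With flash point 16.6 °C (< 45 °C), the paint thinner falls in Class 3.
With available-oxygen content 5.6 % by mass (> 3 % by mass), the pool-shock granules fall in Class 5.1.
The oxygen-release tablets have available-oxygen content 6.5 % by mass, which is > 3 % by mass, so they are Class 5.1 (Oxidizer).
Class 3 quantity: 24.25 L.
24.25 L ≤ 25 L (passenger aircraft limit, Class 3) — within limit.
Class 5.1 net quantity: (three 151.67 kg packs = 455.01 kg) + (three 116.67 kg packs = 350.01 kg) = 805.02 kg.
805.02 kg is within the passenger aircraft limit of 1000 kg for Class 5.1.
The segregation rule (Class 3 with Class 6.1) does not apply to Class 3 with Class 5.1.
Every hazard class is within its passenger aircraft limit and no segregation rule is violated.

Yes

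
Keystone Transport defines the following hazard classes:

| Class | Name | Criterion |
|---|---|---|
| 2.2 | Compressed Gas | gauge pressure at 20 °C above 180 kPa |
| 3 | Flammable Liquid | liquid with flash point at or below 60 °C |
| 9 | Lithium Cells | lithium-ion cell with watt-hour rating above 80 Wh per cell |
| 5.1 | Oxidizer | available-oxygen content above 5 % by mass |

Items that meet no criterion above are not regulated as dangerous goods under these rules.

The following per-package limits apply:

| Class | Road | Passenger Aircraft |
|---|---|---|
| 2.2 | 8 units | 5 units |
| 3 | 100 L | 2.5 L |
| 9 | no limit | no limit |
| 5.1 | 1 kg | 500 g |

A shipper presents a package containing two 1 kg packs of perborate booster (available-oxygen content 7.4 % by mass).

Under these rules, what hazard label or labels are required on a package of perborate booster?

Perborate booster: available-oxygen content 7.4 % by mass > 5 % by mass → Class 5.1 (Oxidizer).
Only the Class 5.1 label is required.

Class 5.1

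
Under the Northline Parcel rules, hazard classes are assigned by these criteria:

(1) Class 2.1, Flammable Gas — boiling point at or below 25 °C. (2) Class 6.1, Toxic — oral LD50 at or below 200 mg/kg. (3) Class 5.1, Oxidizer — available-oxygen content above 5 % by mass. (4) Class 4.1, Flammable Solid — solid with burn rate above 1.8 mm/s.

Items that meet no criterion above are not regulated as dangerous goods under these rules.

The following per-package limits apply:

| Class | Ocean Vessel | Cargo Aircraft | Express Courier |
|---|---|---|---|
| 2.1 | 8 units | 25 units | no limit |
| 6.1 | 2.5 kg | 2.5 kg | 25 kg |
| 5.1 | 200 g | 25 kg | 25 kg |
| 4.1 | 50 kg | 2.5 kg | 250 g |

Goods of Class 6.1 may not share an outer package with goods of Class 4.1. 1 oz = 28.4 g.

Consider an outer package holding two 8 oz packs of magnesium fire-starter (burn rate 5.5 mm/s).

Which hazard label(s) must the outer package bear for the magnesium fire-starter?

Magnesium fire-starter: burn rate 5.5 mm/s > 1.8 mm/s → Class 4.1 (Flammable Solid).
Only the Class 4.1 label is required.

Class 4.1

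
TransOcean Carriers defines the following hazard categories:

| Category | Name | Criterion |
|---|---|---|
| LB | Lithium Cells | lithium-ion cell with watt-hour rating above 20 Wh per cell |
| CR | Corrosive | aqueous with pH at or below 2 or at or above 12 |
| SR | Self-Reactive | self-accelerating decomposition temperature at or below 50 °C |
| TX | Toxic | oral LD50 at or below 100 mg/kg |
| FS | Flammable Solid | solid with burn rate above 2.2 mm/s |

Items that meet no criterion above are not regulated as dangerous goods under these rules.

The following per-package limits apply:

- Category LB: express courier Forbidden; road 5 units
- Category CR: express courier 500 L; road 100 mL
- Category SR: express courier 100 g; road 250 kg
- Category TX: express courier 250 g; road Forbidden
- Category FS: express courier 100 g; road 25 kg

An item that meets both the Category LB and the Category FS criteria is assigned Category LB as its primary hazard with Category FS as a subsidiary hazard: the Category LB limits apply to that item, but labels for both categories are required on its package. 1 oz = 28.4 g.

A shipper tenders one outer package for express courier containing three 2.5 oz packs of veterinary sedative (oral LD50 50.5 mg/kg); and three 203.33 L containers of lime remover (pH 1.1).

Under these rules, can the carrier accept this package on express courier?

No

Veterinary sedative: oral LD50 50.5 mg/kg ≤ 100 mg/kg → Category TX (Toxic).
The lime remover has pH 1.1, which is ≤ 2, so it is Category CR (Corrosive).
Category TX quantity: three 2.5 oz packs = 213 g.
That is within the Category TX express courier limit of 250 g.
Category CR quantity: three 203.33 L containers = 609.99 L.
That exceeds the Category CR express courier limit of 500 L.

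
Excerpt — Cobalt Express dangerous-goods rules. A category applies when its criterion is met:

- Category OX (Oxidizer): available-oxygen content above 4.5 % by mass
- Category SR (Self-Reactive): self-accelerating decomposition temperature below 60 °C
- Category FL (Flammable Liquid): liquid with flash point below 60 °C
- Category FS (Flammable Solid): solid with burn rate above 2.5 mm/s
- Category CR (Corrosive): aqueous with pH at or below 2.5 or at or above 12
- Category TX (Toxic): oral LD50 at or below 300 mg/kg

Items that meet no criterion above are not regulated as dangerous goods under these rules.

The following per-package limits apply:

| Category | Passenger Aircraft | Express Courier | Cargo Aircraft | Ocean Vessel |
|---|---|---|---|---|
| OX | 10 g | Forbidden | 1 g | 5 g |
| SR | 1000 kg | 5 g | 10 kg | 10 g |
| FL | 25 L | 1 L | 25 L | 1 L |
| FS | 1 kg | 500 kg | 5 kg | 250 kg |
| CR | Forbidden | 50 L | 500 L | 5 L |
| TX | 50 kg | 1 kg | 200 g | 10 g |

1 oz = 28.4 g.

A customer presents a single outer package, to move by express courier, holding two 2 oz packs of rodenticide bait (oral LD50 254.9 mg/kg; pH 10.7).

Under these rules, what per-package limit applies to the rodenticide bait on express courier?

Rodenticide bait: oral LD50 254.9 mg/kg ≤ 300 mg/kg → Category TX (Toxic).
The express courier limit for Category TX is 1 kg.

1 kg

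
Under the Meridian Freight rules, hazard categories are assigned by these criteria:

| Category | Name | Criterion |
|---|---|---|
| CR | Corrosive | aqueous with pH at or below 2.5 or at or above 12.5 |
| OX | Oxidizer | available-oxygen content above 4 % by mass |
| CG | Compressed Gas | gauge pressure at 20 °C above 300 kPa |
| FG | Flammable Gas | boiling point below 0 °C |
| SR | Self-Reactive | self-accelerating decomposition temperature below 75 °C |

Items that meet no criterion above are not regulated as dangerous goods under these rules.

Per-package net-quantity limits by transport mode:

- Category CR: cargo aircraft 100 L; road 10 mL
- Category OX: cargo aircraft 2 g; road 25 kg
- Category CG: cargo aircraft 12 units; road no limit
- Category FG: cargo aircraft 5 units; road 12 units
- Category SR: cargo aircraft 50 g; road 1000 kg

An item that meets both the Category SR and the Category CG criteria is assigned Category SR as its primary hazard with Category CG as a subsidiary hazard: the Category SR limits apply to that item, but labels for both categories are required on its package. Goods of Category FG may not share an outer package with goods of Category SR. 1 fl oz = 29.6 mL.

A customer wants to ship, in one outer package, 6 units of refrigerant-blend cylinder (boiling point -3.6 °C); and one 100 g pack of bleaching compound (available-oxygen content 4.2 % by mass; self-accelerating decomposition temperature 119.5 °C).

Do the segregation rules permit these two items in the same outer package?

Yes

The refrigerant-blend cylinder has boiling point -3.6 °C, which is < 0 °C, so it is Category FG (Flammable Gas).
Available-oxygen content 4.2 % by mass meets the Category OX criterion (Oxidizer), so the bleaching compound is Category OX.
No segregation rule bars Category FG with Category OX.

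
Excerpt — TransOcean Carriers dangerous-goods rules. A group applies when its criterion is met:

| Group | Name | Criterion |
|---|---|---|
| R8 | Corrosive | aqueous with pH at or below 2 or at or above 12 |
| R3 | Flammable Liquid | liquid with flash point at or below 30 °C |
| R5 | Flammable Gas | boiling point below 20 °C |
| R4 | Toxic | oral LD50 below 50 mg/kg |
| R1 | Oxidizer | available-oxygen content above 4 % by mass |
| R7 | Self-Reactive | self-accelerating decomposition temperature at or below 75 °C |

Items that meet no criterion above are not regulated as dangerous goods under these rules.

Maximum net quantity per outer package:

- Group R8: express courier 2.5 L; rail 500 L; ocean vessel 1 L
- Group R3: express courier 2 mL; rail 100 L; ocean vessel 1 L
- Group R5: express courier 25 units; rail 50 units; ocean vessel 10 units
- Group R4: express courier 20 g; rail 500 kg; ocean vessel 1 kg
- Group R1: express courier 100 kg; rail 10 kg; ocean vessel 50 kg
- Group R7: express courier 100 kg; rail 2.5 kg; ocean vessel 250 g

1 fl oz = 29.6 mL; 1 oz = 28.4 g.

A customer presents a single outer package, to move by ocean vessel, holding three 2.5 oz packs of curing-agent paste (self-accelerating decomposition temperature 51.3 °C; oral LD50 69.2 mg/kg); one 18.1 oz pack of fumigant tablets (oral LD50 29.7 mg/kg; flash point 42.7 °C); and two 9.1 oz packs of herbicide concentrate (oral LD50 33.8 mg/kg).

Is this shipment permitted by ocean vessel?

No

With self-accelerating decomposition temperature 51.3 °C (≤ 75 °C), the curing-agent paste falls in Group R7.
Fumigant tablets: oral LD50 29.7 mg/kg < 50 mg/kg → Group R4 (Toxic).
Oral LD50 33.8 mg/kg meets the Group R4 criterion (Toxic), so the herbicide concentrate is Group R4.
Group R7 quantity: three 2.5 oz packs = 213 g.
That is within the Group R7 ocean vessel limit of 250 g.
Group R4 net quantity: (one 18.1 oz pack = 514.04 g) + (two 9.1 oz packs = 516.88 g) = 1030.92 g.
1030.92 g exceeds the ocean vessel limit of 1 kg for Group R4.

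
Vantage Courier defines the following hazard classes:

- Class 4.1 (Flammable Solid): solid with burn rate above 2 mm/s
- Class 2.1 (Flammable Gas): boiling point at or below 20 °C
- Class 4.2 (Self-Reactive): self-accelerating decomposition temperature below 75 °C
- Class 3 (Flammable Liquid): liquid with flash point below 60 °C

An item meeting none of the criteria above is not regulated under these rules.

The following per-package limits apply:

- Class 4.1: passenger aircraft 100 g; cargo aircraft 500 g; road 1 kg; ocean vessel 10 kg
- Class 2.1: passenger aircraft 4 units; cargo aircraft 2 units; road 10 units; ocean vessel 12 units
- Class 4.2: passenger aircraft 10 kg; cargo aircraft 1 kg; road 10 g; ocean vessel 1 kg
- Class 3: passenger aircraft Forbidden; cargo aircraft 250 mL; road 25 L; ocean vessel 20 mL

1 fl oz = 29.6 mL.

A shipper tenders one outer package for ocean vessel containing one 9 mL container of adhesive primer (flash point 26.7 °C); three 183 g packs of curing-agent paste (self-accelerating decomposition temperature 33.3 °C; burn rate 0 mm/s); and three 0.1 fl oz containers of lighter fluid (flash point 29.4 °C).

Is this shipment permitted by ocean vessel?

Yes

The adhesive primer has flash point 26.7 °C, which is < 60 °C, so it is Class 3 (Flammable Liquid).
The curing-agent paste has self-accelerating decomposition temperature 33.3 °C, which is < 75 °C, so it is Class 4.2 (Self-Reactive).
With flash point 29.4 °C (< 60 °C), the lighter fluid falls in Class 3.
Class 4.2 quantity: three 183 g packs = 549 g.
549 g ≤ 1 kg (ocean vessel limit, Class 4.2) — within limit.
Class 3 net quantity: 9 mL + (three 0.1 fl oz containers = 8.88 mL) = 17.88 mL.
17.88 mL is within the ocean vessel limit of 20 mL for Class 3.
Every hazard class is within its ocean vessel limit and no segregation rule is violated.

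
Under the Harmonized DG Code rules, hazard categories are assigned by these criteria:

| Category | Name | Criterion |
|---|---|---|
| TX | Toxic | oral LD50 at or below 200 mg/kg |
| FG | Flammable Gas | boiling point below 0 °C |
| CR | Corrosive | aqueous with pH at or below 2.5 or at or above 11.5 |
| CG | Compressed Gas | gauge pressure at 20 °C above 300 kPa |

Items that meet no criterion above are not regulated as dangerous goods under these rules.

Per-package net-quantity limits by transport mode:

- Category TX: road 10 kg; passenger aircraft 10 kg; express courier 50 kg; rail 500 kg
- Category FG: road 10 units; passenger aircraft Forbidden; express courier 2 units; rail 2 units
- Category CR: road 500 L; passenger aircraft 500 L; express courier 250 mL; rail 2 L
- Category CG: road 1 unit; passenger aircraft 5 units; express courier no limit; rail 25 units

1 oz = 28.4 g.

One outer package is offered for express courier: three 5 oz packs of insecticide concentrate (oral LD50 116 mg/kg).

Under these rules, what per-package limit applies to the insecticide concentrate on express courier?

With oral LD50 116 mg/kg (≤ 200 mg/kg), the insecticide concentrate falls in Category TX.
The express courier limit for Category TX is 50 kg.

50 kg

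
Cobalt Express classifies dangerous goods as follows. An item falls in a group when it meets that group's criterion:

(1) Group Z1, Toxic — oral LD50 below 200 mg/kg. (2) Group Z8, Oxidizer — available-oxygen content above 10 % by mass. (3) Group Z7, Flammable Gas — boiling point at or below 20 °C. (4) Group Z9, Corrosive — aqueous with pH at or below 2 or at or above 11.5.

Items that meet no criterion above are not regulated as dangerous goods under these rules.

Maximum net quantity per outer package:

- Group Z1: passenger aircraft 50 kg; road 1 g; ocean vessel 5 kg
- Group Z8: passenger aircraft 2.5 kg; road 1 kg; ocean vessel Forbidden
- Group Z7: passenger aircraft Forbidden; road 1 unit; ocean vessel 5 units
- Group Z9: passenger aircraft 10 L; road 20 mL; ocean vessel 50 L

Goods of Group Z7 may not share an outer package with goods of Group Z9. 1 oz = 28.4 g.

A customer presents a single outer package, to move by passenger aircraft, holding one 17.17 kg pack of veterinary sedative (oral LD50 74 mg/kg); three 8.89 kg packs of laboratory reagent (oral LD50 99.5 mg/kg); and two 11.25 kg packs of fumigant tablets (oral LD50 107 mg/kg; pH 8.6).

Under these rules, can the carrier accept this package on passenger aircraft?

With oral LD50 74 mg/kg (< 200 mg/kg), the veterinary sedative falls in Group Z1.
With oral LD50 99.5 mg/kg (< 200 mg/kg), the laboratory reagent falls in Group Z1.
Oral LD50 107 mg/kg meets the Group Z1 criterion (Toxic), so the fumigant tablets are Group Z1.
Total Group Z1: 17.17 kg + (three 8.89 kg packs = 26.67 kg) + (two 11.25 kg packs = 22.5 kg) = 66.34 kg.
66.34 kg > 50 kg (passenger aircraft limit, Group Z1) — over the limit.

No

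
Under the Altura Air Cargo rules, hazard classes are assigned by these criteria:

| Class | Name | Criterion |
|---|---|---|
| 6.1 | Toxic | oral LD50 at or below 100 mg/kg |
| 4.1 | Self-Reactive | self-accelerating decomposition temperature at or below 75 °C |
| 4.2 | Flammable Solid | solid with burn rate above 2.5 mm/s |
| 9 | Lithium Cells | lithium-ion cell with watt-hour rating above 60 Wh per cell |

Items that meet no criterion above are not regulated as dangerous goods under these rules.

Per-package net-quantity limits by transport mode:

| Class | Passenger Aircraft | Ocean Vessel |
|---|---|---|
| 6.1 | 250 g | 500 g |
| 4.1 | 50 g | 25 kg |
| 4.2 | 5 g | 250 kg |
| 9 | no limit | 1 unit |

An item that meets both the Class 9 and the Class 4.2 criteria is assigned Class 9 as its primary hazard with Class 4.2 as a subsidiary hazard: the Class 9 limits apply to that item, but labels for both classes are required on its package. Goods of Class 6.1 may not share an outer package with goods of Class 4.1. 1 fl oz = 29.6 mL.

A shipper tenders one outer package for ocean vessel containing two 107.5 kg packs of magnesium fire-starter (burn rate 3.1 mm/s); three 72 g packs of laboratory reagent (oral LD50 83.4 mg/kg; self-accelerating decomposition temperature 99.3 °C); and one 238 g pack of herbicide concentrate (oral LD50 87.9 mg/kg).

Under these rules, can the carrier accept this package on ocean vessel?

Yes

With burn rate 3.1 mm/s (> 2.5 mm/s), the magnesium fire-starter falls in Class 4.2.
The laboratory reagent has oral LD50 83.4 mg/kg, which is ≤ 100 mg/kg, so it is Class 6.1 (Toxic).
Herbicide concentrate: oral LD50 87.9 mg/kg ≤ 100 mg/kg → Class 6.1 (Toxic).
Total Class 6.1: (three 72 g packs = 216 g) + 238 g = 454 g.
454 g ≤ 500 g (ocean vessel limit, Class 6.1) — within limit.
Class 4.2 quantity: two 107.5 kg packs = 215 kg.
215 kg is within the ocean vessel limit of 250 kg for Class 4.2.
The segregation rule (Class 6.1 with Class 4.1) does not apply to Class 6.1 with Class 4.2.
Every hazard class is within its ocean vessel limit and no segregation rule is violated.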